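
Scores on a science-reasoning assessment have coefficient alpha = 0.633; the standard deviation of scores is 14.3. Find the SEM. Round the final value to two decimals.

8.66

SEM = 14.300×√(1 − 0.633) ≈ 8.663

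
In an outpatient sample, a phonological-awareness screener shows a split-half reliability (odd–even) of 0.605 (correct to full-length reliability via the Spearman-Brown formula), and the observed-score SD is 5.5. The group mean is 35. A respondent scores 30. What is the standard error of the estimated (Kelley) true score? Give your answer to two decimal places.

2.37

Spearman-Brown: r = 2(0.605) / (1 + 0.605) = 1.210 / 1.605 ≈ 0.754
SE_est = SD * √(r(1 − r)) = 5.500 * √0.186 ≈ 5.500 * 0.431 ≈ 2.369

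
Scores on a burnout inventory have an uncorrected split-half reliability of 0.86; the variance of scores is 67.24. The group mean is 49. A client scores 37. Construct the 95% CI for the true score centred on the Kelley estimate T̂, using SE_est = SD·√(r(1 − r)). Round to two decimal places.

SD = √67.24 = 8.2000
r_full = 2·0.86 / (1 + 0.86) ≈ 0.9247
T̂ = r·X + (1 − r)·M = 0.9247*37 + 0.0753*49 ≈ 34.2151 + 3.6882 ≈ 37.9032
SE_est = 8.2000*√(0.9247*0.0753) ≈ 2.1634
95% CI: 37.9032 ± 4.2402 ≈ (33.6630, 42.1434)

[33.66, 42.14]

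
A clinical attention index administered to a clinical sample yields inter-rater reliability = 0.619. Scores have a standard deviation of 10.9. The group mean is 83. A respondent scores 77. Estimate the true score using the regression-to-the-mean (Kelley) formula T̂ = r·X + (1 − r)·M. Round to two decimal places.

79.29

T̂ = r·X + (1 − r)·M = 0.6190·77 + 0.3810·83 = 47.6630 + 31.6230 ≈ 79.2860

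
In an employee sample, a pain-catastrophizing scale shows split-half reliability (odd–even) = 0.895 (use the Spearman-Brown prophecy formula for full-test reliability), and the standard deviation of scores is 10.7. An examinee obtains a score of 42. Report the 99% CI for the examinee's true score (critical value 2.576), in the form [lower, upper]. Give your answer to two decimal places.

Full-length reliability (Spearman-Brown) = 2(0.895)/(1+0.895) ≃ 0.945
SEM = 10.700×√(1 − 0.945) ≃ 2.519
Half-width = 2.576×2.519 ≃ 6.488
CI = 42 ± 6.488 → [35.512, 48.488]

[35.51, 48.49]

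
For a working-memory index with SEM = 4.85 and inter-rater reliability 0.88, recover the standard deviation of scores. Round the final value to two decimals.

SD = SEM / √(1 − r) = 4.85 / √0.12000 ≈ 4.85 / 0.34641 ≈ 14.00074

14.00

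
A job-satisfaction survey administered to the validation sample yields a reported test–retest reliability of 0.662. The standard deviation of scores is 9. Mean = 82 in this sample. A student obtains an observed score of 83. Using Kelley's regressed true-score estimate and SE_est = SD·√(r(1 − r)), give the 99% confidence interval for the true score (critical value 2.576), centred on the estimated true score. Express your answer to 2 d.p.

[71.70, 93.63]

Estimated true score = 0.66200*83 + (1 − 0.66200)*82 ≈ 82.66200
SE_est = 9.00000*√(0.66200*0.33800) ≈ 4.25726
CI = 82.66200 ± 2.576 * 4.25726 → [71.69531, 93.62869]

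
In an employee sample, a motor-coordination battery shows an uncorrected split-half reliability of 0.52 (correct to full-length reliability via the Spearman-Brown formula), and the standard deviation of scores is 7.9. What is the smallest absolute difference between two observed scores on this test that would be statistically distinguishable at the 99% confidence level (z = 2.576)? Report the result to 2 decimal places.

16.17

Full-length reliability (Spearman-Brown) = 2(0.52)/(1+0.52) ≈ 0.6842
The standard error of measurement is 7.9000*√(1 − 0.6842) ≈ 7.9000*0.5620 ≈ 4.4394.
SE_diff = SEM * √2 ≈ 4.4394 * 1.4142 ≈ 6.2783
Minimum reliable difference = 2.576 * SE_diff ≈ 2.576 * 6.2783 ≈ 16.1729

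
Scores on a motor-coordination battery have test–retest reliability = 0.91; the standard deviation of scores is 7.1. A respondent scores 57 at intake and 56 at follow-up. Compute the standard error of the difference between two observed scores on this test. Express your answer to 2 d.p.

3.01

The standard error of measurement is 7.1000·√(1 − 0.9100) ≈ 7.1000·0.3000 ≈ 2.1300.
Standard error of the difference = 2.1300·√2 ≈ 3.0123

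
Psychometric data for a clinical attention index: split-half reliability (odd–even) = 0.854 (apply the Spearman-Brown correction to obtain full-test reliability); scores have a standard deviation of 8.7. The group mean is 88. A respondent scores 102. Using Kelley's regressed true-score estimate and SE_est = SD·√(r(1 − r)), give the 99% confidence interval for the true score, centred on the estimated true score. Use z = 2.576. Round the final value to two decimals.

[94.86, 106.93]

Spearman-Brown: r = 2(0.854) / (1 + 0.854) = 1.708 / 1.854 ≈ 0.921
T̂ = r·X + (1 − r)·M = 0.921×102 + 0.079×88 ≈ 93.968 + 6.930 ≈ 100.898
SE_est = 8.700×√(0.921×0.079) ≈ 2.343
CI = 100.898 ± 2.576 × 2.343 → [94.861, 106.934]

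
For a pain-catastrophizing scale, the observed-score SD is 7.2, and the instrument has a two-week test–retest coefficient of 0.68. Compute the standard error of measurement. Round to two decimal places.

SEM = 7.200 · √(1 − 0.680) = 7.200 · √0.320 ≈ 7.200 · 0.566 ≈ 4.073

4.07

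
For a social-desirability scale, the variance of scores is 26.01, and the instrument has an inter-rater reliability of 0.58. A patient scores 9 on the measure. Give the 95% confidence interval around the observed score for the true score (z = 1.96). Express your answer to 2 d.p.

σ = 26.01^(1/2) = 5.10000
The standard error of measurement is 5.10000*√(1 − 0.58000) ≃ 5.10000*0.64807 ≃ 3.30518.
Half-width = 1.96*3.30518 ≃ 6.47815
95% CI: 9 ± 6.47815 = [2.52185, 15.47815]

[2.52, 15.48]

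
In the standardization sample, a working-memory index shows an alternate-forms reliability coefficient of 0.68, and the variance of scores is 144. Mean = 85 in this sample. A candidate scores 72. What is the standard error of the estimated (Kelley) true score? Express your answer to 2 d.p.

SD = √144 ≈ 12.000
SE_est = SD * √(r(1 − r)) = 12.000 * √0.218 ≈ 12.000 * 0.466 ≈ 5.598

5.60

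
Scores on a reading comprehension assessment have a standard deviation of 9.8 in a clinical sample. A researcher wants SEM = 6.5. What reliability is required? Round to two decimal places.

0.56

r = 1 − (SEM / SD)² = 1 − (6.5000 / 9.8)² ≃ 1 − 0.4399 ≃ 0.5601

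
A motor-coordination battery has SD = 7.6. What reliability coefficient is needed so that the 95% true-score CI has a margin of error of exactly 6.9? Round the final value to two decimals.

0.79

Required SEM = 6.9 / 1.96 ≈ 3.520
r = 1 − (3.520/7.6)² ≈ 1 − 0.215 ≈ 0.785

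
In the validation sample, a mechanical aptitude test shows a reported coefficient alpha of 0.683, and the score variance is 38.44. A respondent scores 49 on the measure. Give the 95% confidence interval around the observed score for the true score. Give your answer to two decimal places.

SD = √38.44 ≈ 6.200
SEM = 6.200×√(1 − 0.683) ≈ 3.491
Half-width = 1.96×3.491 ≈ 6.842
95% CI: 49 ± 6.842 = [42.158, 55.842]

[42.16, 55.84]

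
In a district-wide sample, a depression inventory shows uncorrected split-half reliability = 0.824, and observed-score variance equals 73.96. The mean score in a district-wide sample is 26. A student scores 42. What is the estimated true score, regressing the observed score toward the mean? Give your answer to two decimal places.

Spearman-Brown: r = 2(0.824) / (1 + 0.824) = 1.648 / 1.824 ≈ 0.904
T̂ = 0.904(42) + 0.096(26) ≈ 40.456

40.46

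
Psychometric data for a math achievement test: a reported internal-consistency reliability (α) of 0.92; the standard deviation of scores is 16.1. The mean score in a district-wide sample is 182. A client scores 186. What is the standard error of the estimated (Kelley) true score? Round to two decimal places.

4.37

SE_est = 16.100·√[r(1 − r)] ≈ 4.368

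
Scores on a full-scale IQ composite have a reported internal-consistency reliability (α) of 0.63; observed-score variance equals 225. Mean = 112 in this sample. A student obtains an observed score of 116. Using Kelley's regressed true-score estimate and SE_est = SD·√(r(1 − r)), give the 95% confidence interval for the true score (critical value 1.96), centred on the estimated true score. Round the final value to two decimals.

[100.33, 128.71]

SD = √225 = 15.00000
T̂ = r·X + (1 − r)·M = 0.63000×116 + 0.37000×112 = 73.08000 + 41.44000 ≃ 114.52000
SE_est = SD × √(r(1 − r)) = 15.00000 × √0.23310 ≃ 15.00000 × 0.48280 ≃ 7.24206
CI = 114.52000 ± 1.96 × 7.24206 → [100.32555, 128.71445]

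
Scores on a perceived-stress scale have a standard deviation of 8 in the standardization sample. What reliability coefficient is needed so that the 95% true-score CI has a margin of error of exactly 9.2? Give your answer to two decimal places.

SEM needed = half-width / z = 9.2/1.96 ≈ 4.694
r = 1 − (SEM / SD)² = 1 − (4.694 / 8)² ≈ 1 − 0.344 ≈ 0.656

0.66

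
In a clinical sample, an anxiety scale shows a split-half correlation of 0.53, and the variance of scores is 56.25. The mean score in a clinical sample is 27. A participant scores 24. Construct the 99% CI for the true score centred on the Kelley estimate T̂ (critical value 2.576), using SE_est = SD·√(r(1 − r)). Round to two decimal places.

σ = 56.25^(1/2) = 7.5000
Full-length reliability (Spearman-Brown) = 2(0.53)/(1+0.53) ≃ 0.6928
T̂ = r·X + (1 − r)·M = 0.6928×24 + 0.3072×27 ≃ 16.6275 + 8.2941 ≃ 24.9216
SE_est = SD × √(r(1 − r)) = 7.5000 × √0.2128 ≃ 7.5000 × 0.4613 ≃ 3.4600
99% CI: 24.9216 ± 8.9129 ≃ (16.0087, 33.8344)

[16.01, 33.83]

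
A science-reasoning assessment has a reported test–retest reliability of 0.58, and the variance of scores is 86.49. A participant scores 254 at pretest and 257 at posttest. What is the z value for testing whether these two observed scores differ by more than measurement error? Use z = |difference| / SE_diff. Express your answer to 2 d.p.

SD = √86.49 = 9.30000
SEM = 9.30000 × √(1 − 0.58000) = 9.30000 × √0.42000 ≈ 9.30000 × 0.64807 ≈ 6.02709
SE_diff = √2 × SEM ≈ 8.52359
z = |254 − 257| / 8.52359 = 3 / 8.52359 ≈ 0.35196

0.35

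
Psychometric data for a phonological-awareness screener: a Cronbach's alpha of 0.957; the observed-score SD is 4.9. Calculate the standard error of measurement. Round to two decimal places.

1.02

SEM = 4.9000 · √(1 − 0.9570) = 4.9000 · √0.0430 ≈ 4.9000 · 0.2074 ≈ 1.0161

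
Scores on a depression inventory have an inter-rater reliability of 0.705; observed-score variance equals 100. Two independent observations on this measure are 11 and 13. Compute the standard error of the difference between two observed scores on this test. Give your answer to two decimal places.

SD = √100 ≈ 10.0000
SEM = 10.0000 * √(1 − 0.7050) = 10.0000 * √0.2950 ≈ 10.0000 * 0.5431 ≈ 5.4314
SE_diff = SEM * √2 ≈ 5.4314 * 1.4142 ≈ 7.6811

7.68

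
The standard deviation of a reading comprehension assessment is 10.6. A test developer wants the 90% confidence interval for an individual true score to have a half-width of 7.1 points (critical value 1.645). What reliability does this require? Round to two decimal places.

SEM needed = half-width / z = 7.1/1.645 ≃ 4.3161
r = 1 − (SEM / SD)² = 1 − (4.3161 / 10.6)² ≃ 1 − 0.1658 ≃ 0.8342

0.83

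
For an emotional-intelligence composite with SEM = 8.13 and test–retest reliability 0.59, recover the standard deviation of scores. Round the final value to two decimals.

12.70

SD = 8.13 / √(1 − 0.59) ≈ 12.697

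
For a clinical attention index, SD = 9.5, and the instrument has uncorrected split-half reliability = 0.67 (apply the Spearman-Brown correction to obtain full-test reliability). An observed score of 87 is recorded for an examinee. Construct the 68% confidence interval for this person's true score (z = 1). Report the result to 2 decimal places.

[82.78, 91.22]

Spearman-Brown: r = 2(0.67) / (1 + 0.67) = 1.3400 / 1.6700 ≈ 0.8024
SEM = 9.5000 * √(1 − 0.8024) = 9.5000 * √0.1976 ≈ 9.5000 * 0.4445 ≈ 4.2230
Half-width = 1*4.2230 ≈ 4.2230
68% CI: 87 ± 4.2230 = [82.7770, 91.2230]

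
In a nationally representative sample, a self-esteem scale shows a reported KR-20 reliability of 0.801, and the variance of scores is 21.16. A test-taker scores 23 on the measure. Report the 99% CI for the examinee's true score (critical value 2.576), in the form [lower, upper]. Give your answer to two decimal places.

[17.71, 28.29]

SD = √21.16 ≈ 4.600
SEM = 4.600*√(1 − 0.801) ≈ 2.052
2.576 * SEM ≈ 5.286
Interval: (17.714, 28.286)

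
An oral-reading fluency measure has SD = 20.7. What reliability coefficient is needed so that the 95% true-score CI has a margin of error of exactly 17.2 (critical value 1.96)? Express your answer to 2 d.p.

0.82

SEM needed = half-width / z = 17.2/1.96 ≃ 8.776
r = 1 − (SEM / SD)² = 1 − (8.776 / 20.7)² ≃ 1 − 0.180 ≃ 0.820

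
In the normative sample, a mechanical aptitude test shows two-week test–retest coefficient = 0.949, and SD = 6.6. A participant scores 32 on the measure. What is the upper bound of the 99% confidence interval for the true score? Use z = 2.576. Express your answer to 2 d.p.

The standard error of measurement is 6.60000*√(1 − 0.94900) ≈ 6.60000*0.22583 ≈ 1.49049.
Half-width = 2.576*1.49049 ≈ 3.83950
Upper limit = 32 + 3.83950 ≈ 35.83950

35.84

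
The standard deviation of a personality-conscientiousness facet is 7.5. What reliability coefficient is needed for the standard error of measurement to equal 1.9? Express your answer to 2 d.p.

0.94

r = 1 − (SEM / SD)² = 1 − (1.900 / 7.5)² ≈ 1 − 0.064 ≈ 0.936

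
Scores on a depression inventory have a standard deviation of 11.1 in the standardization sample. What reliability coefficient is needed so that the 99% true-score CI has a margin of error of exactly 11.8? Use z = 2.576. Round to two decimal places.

0.83

Required SEM = 11.8 / 2.576 ≃ 4.581
r = 1 − (4.581/11.1)² ≃ 1 − 0.170 ≃ 0.830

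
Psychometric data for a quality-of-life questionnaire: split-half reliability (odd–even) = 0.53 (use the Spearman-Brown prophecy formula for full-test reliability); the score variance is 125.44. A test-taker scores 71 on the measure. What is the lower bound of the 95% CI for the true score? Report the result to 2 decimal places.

58.83

SD = √125.44 ≈ 11.200
Spearman-Brown: r = 2(0.53) / (1 + 0.53) = 1.060 / 1.530 ≈ 0.693
SEM = 11.200 * √(1 − 0.693) = 11.200 * √0.307 ≈ 11.200 * 0.554 ≈ 6.208
1.96 * SEM ≈ 12.167
Lower limit = 71 − 12.167 ≈ 58.833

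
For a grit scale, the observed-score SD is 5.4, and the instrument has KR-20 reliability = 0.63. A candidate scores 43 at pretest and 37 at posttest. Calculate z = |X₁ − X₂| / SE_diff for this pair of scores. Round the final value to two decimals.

1.29

The standard error of measurement is 5.4000*√(1 − 0.6300) ≈ 5.4000*0.6083 ≈ 3.2847.
SE_diff = SEM * √2 ≈ 3.2847 * 1.4142 ≈ 4.6453
z = 6 / 4.6453 ≈ 1.2916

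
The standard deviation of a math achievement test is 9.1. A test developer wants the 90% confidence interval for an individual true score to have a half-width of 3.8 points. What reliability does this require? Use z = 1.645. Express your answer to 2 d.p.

0.94

SEM needed = half-width / z = 3.8/1.645 ≈ 2.310
Required reliability = 1 − (SEM/SD)² = 1 − 0.064 ≈ 0.936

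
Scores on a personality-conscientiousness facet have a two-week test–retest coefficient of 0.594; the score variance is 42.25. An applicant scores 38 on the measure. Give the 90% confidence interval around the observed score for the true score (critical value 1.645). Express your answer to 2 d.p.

SD = √42.25 ≈ 6.500
The standard error of measurement is 6.500·√(1 − 0.594) ≈ 6.500·0.637 ≈ 4.142.
Half-width = 1.645·4.142 ≈ 6.813
90% CI: 38 ± 6.813 = [31.187, 44.813]

[31.19, 44.81]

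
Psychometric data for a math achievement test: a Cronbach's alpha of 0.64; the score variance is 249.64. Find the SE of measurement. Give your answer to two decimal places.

9.48

σ = 249.64^(1/2) = 15.80000
SEM = 15.80000×√(1 − 0.64000) ≈ 9.48000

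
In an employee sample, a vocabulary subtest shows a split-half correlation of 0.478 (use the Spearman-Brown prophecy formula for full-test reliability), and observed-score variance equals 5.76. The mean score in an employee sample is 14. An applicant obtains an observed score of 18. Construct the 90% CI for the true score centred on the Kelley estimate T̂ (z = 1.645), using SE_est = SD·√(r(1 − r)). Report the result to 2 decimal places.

SD = √5.76 ≈ 2.400
Spearman-Brown: r = 2(0.478) / (1 + 0.478) = 0.956 / 1.478 ≈ 0.647
Estimated true score = 0.647×18 + (1 − 0.647)×14 ≈ 16.587
SE_est = SD × √(r(1 − r)) = 2.400 × √0.228 ≈ 2.400 × 0.478 ≈ 1.147
CI = 16.587 ± 1.645 × 1.147 → [14.700, 18.474]

[14.70, 18.47]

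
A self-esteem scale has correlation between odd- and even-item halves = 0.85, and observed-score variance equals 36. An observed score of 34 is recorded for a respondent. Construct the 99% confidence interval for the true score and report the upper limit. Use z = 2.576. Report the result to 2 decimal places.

σ = 36^(1/2) = 6.000
r_full = 2·0.85 / (1 + 0.85) ≈ 0.919
SEM = 6.000×√(1 − 0.919) ≈ 1.708
Margin = 2.576 × 1.708 ≈ 4.401
Upper bound: 34 + 4.401 = 38.401

38.40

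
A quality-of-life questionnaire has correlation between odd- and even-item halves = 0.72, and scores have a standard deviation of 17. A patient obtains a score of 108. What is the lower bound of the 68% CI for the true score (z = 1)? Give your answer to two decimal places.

101.14

Full-length reliability (Spearman-Brown) = 2(0.72)/(1+0.72) ≈ 0.837
The standard error of measurement is 17.000·√(1 − 0.837) ≈ 17.000·0.403 ≈ 6.859.
Margin = 1 · 6.859 ≈ 6.859
Lower bound: 108 − 6.859 = 101.141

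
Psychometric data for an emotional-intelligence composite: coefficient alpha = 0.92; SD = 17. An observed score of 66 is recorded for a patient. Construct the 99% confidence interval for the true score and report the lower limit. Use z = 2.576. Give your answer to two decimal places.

The standard error of measurement is 17.000*√(1 − 0.920) ≃ 17.000*0.283 ≃ 4.808.
2.576 * SEM ≃ 12.386
Lower bound: 66 − 12.386 = 53.614

53.61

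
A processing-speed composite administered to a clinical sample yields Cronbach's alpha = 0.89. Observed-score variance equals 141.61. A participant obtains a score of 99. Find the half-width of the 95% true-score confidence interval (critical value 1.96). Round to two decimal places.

7.74

σ = 141.61^(1/2) = 11.9000
SEM = 11.9000 × √(1 − 0.8900) = 11.9000 × √0.1100 ≈ 11.9000 × 0.3317 ≈ 3.9468
Half-width = 1.96×3.9468 ≈ 7.7357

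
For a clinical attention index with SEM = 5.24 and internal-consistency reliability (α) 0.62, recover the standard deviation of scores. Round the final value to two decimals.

σ = SEM·(1 − r)^(−1/2) ≃ 5.24×1.622 ≃ 8.500

8.50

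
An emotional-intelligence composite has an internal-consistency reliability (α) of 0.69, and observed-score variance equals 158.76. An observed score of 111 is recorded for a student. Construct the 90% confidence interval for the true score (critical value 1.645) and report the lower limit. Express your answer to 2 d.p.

SD = √158.76 ≈ 12.600
SEM = 12.600 * √(1 − 0.690) = 12.600 * √0.310 ≈ 12.600 * 0.557 ≈ 7.015
Margin = 1.645 * 7.015 ≈ 11.540
Lower limit = 111 − 11.540 ≈ 99.460

99.46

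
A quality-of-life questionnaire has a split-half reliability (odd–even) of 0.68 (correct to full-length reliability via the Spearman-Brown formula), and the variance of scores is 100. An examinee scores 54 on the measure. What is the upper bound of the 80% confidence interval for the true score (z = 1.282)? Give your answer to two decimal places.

59.60

σ = 100^(1/2) = 10.0000
Full-length reliability (Spearman-Brown) = 2(0.68)/(1+0.68) ≈ 0.8095
SEM = 10.0000×√(1 − 0.8095) ≈ 4.3644
1.282 × SEM ≈ 5.5951
Upper limit = 54 + 5.5951 ≈ 59.5951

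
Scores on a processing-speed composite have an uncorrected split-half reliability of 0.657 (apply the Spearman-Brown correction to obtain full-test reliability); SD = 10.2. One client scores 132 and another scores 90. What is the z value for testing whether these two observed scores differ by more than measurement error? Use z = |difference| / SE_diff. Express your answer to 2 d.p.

Full-length reliability (Spearman-Brown) = 2(0.657)/(1+0.657) ≈ 0.793
SEM = 10.200*√(1 − 0.793) ≈ 4.641
Standard error of the difference = 4.641·√2 ≈ 6.563
z = |132 − 90| / 6.563 = 42 / 6.563 ≈ 6.400

6.40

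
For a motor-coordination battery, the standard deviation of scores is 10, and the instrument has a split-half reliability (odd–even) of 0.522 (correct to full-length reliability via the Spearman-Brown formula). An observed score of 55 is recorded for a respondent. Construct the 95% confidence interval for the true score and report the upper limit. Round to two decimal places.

Spearman-Brown: r = 2(0.522) / (1 + 0.522) = 1.044 / 1.522 ≈ 0.686
The standard error of measurement is 10.000×√(1 − 0.686) ≈ 10.000×0.560 ≈ 5.604.
Half-width = 1.96×5.604 ≈ 10.984
Upper limit = 55 + 10.984 ≈ 65.984

65.98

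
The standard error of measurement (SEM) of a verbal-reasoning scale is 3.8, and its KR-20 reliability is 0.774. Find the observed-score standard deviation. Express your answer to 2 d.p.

SD = 3.8 / √(1 − 0.774) ≈ 7.993

7.99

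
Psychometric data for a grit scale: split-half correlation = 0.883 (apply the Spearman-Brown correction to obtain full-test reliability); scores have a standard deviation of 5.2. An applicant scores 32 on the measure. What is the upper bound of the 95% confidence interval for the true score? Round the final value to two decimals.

r_full = 2·0.883 / (1 + 0.883) ≈ 0.9379
SEM = 5.2000×√(1 − 0.9379) ≈ 1.2962
Margin = 1.96 × 1.2962 ≈ 2.5405
Upper limit = 32 + 2.5405 ≈ 34.5405

34.54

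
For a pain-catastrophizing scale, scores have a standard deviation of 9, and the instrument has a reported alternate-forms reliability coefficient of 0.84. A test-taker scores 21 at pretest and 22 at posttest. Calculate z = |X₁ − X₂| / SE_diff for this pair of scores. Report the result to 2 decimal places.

SEM = 9.00000 · √(1 − 0.84000) = 9.00000 · √0.16000 ≈ 9.00000 · 0.40000 ≈ 3.60000
SE_diff = √2 · SEM ≈ 5.09117
z = 1 / 5.09117 ≈ 0.19642

0.20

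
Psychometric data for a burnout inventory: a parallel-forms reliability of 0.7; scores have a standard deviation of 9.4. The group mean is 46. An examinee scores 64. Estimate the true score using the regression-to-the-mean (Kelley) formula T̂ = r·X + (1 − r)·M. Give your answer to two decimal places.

58.60

T̂ = 0.7000(64) + 0.3000(46) ≈ 58.6000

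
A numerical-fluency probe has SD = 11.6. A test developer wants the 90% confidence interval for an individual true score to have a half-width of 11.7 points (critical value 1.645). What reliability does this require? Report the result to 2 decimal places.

0.62

SEM needed = half-width / z = 11.7/1.645 ≃ 7.1125
Required reliability = 1 − (SEM/SD)² = 1 − 0.3759 ≃ 0.6241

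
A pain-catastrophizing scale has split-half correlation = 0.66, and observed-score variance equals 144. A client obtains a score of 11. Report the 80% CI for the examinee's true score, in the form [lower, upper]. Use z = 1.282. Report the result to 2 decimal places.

[4.04, 17.96]

SD = √144 = 12.0000
Full-length reliability (Spearman-Brown) = 2(0.66)/(1+0.66) ≈ 0.7952
The standard error of measurement is 12.0000·√(1 − 0.7952) ≈ 12.0000·0.4526 ≈ 5.4308.
1.282 · SEM ≈ 6.9623
80% CI: 11 ± 6.9623 = [4.0377, 17.9623]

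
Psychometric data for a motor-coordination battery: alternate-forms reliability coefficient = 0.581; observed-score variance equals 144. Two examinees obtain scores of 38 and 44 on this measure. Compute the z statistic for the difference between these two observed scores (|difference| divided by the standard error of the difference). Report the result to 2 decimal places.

0.55

SD = √144 = 12.000
The standard error of measurement is 12.000·√(1 − 0.581) ≈ 12.000·0.647 ≈ 7.768.
SE_diff = √2 · SEM ≈ 10.985
z = 6 / 10.985 ≈ 0.546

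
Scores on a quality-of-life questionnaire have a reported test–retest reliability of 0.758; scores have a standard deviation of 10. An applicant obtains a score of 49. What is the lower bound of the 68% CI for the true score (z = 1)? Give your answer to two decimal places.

SEM = 10.0000 * √(1 − 0.7580) = 10.0000 * √0.2420 ≈ 10.0000 * 0.4919 ≈ 4.9193
1 * SEM ≈ 4.9193
Lower bound: 49 − 4.9193 = 44.0807

44.08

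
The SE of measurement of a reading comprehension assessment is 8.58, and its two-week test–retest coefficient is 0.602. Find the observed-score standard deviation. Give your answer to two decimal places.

SD = SEM / √(1 − r) = 8.58 / √0.3980 ≈ 8.58 / 0.6309 ≈ 13.6002

13.60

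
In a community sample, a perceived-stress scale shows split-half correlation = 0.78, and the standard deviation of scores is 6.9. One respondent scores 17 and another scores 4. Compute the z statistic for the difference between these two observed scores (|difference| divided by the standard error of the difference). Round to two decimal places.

3.79

Spearman-Brown: r = 2(0.78) / (1 + 0.78) = 1.560 / 1.780 ≈ 0.876
The standard error of measurement is 6.900*√(1 − 0.876) ≈ 6.900*0.352 ≈ 2.426.
SE_diff = √2 * SEM ≈ 3.431
z = |17 − 4| / 3.431 = 13 / 3.431 ≈ 3.789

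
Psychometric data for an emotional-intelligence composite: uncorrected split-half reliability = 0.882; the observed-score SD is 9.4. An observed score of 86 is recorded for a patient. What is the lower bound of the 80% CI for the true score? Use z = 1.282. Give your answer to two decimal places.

82.98

Spearman-Brown: r = 2(0.882) / (1 + 0.882) = 1.764 / 1.882 ≈ 0.937
SEM = 9.400 · √(1 − 0.937) = 9.400 · √0.063 ≈ 9.400 · 0.250 ≈ 2.354
Half-width = 1.282·2.354 ≈ 3.017
Lower bound: 86 − 3.017 = 82.983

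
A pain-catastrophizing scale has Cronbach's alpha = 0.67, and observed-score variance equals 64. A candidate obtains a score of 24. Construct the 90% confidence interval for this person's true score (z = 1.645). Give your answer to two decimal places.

SD = √64 ≈ 8.0000
SEM = 8.0000×√(1 − 0.6700) ≈ 4.5957
1.645 × SEM ≈ 7.5598
CI = 24 ± 7.5598 → [16.4402, 31.5598]

[16.44, 31.56]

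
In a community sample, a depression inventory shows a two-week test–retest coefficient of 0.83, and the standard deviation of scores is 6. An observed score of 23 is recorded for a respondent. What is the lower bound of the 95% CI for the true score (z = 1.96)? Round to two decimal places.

The standard error of measurement is 6.0000*√(1 − 0.8300) ≈ 6.0000*0.4123 ≈ 2.4739.
Half-width = 1.96*2.4739 ≈ 4.8488
Lower bound: 23 − 4.8488 = 18.1512

18.15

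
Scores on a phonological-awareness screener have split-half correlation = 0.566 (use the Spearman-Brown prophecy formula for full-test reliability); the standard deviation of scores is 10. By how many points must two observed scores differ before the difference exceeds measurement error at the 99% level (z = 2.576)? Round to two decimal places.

Spearman-Brown: r = 2(0.566) / (1 + 0.566) = 1.132 / 1.566 ≈ 0.723
SEM = 10.000 × √(1 − 0.723) = 10.000 × √0.277 ≈ 10.000 × 0.526 ≈ 5.264
SE_diff = SEM × √2 ≈ 5.264 × 1.414 ≈ 7.445
Minimum reliable difference = 2.576 × SE_diff ≈ 2.576 × 7.445 ≈ 19.178

19.18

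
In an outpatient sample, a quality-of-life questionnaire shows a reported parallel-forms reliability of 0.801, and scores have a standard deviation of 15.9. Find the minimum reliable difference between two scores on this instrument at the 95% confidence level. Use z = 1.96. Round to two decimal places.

SEM = 15.900*√(1 − 0.801) ≈ 7.093
SE_diff = SEM * √2 ≈ 7.093 * 1.414 ≈ 10.031
Minimum reliable difference = 1.96 * SE_diff ≈ 1.96 * 10.031 ≈ 19.661

19.66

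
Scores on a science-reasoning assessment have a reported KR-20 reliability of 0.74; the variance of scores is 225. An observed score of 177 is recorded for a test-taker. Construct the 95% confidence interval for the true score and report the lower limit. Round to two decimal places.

SD = √225 = 15.00000
SEM = 15.00000 * √(1 − 0.74000) = 15.00000 * √0.26000 ≈ 15.00000 * 0.50990 ≈ 7.64853
Half-width = 1.96*7.64853 ≈ 14.99112
Lower limit = 177 − 14.99112 ≈ 162.00888

162.01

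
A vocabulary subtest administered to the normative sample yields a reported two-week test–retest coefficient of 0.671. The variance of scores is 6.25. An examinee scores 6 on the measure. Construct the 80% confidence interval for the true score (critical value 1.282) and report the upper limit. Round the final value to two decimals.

SD = √6.25 ≈ 2.500
The standard error of measurement is 2.500·√(1 − 0.671) ≈ 2.500·0.574 ≈ 1.434.
Half-width = 1.282·1.434 ≈ 1.838
Upper bound: 6 + 1.838 = 7.838

7.84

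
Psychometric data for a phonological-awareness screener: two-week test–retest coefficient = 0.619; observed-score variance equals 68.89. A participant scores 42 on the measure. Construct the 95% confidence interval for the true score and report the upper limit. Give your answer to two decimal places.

SD = √68.89 = 8.3000
The standard error of measurement is 8.3000×√(1 − 0.6190) ≈ 8.3000×0.6173 ≈ 5.1232.
Half-width = 1.96×5.1232 ≈ 10.0415
Upper limit = 42 + 10.0415 ≈ 52.0415

52.04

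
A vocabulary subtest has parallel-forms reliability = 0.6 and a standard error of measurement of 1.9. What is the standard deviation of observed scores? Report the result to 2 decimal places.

SD = SEM / √(1 − r) = 1.9 / √0.40000 ≈ 1.9 / 0.63246 ≈ 3.00416

3.00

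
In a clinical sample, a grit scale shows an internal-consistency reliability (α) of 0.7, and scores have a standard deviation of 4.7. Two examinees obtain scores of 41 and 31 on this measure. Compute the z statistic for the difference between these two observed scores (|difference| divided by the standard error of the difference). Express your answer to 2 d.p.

2.75

SEM = 4.7000 × √(1 − 0.7000) = 4.7000 × √0.3000 ≈ 4.7000 × 0.5477 ≈ 2.5743
SE_diff = √2 × SEM ≈ 3.6406
z = |41 − 31| / 3.6406 = 10 / 3.6406 ≈ 2.7468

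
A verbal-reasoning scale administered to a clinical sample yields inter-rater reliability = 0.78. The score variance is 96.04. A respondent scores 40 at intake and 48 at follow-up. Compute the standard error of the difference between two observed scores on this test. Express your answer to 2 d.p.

6.50

SD = √96.04 ≈ 9.80000
SEM = 9.80000 · √(1 − 0.78000) = 9.80000 · √0.22000 ≈ 9.80000 · 0.46904 ≈ 4.59661
Standard error of the difference = 4.59661·√2 ≈ 6.50058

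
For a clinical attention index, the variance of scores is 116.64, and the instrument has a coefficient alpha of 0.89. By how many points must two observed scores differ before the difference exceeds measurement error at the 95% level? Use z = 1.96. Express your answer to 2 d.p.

SD = √116.64 = 10.800
The standard error of measurement is 10.800×√(1 − 0.890) ≈ 10.800×0.332 ≈ 3.582.
SE_diff = SEM × √2 ≈ 3.582 × 1.414 ≈ 5.066
Smallest detectable difference = 1.96×5.066 ≈ 9.929

9.93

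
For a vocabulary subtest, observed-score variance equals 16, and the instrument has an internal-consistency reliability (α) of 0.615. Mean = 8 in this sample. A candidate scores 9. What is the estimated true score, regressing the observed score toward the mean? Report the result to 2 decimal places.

T̂ = r·X + (1 − r)·M = 0.61500·9 + 0.38500·8 = 5.53500 + 3.08000 ≈ 8.61500

8.62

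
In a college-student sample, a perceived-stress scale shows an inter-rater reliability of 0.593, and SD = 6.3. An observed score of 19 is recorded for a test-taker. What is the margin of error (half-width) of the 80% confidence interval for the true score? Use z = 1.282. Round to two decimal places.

SEM = 6.300 * √(1 − 0.593) = 6.300 * √0.407 ≃ 6.300 * 0.638 ≃ 4.019
1.282 * SEM ≃ 5.153

5.15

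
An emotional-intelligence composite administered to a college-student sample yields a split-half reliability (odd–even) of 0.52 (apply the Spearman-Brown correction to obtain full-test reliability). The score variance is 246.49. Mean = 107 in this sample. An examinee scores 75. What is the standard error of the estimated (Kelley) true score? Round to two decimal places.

σ = 246.49^(1/2) = 15.70000
Full-length reliability (Spearman-Brown) = 2(0.52)/(1+0.52) ≈ 0.68421
SE_est = 15.70000·√(0.68421·0.31579) ≈ 7.29782

7.30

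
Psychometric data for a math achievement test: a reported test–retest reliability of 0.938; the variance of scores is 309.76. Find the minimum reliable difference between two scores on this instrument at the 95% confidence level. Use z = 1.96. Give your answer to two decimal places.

12.15

σ = 309.76^(1/2) = 17.6000
SEM = 17.6000 · √(1 − 0.9380) = 17.6000 · √0.0620 ≃ 17.6000 · 0.2490 ≃ 4.3824
Standard error of the difference = 4.3824·√2 ≃ 6.1976
Smallest detectable difference = 1.96·6.1976 ≃ 12.1473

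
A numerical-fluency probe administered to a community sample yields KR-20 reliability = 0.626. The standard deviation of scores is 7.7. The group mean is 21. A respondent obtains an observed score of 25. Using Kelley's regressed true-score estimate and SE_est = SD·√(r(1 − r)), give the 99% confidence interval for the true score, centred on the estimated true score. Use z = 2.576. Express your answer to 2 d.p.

T̂ = 0.6260(25) + 0.3740(21) ≈ 23.5040
SE_est = SD * √(r(1 − r)) = 7.7000 * √0.2341 ≈ 7.7000 * 0.4839 ≈ 3.7257
CI = 23.5040 ± 2.576 * 3.7257 → [13.9065, 33.1015]

[13.91, 33.10]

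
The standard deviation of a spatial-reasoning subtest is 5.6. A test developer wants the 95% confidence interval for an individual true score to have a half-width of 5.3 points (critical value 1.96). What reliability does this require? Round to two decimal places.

0.77

SEM needed = half-width / z = 5.3/1.96 ≈ 2.704
r = 1 − (2.704/5.6)² ≈ 1 − 0.233 ≈ 0.767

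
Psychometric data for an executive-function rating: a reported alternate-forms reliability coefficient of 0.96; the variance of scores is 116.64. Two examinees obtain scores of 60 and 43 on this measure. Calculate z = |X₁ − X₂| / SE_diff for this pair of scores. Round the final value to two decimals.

SD = √116.64 ≈ 10.800
SEM = 10.800 * √(1 − 0.960) = 10.800 * √0.040 ≈ 10.800 * 0.200 ≈ 2.160
SE_diff = √2 * SEM ≈ 3.055
z = |60 − 43| / 3.055 = 17 / 3.055 ≈ 5.565

5.57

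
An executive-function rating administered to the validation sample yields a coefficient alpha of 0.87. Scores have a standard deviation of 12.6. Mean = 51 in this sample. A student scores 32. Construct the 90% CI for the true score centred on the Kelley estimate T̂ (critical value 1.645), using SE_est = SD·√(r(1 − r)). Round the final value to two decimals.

[27.50, 41.44]

T̂ = 0.8700(32) + 0.1300(51) ≈ 34.4700
SE_est = 12.6000·√[r(1 − r)] ≈ 4.2374
90% CI: 34.4700 ± 6.9706 ≈ (27.4994, 41.4406)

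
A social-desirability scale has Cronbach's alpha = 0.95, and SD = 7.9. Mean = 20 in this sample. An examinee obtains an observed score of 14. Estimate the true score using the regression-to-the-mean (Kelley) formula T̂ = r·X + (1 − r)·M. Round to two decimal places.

T̂ = 0.950(14) + 0.050(20) ≈ 14.300

14.30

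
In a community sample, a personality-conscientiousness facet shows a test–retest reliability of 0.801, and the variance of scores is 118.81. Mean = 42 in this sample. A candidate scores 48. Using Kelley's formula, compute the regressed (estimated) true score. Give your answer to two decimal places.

T̂ = r·X + (1 − r)·M = 0.80100*48 + 0.19900*42 = 38.44800 + 8.35800 ≈ 46.80600

46.81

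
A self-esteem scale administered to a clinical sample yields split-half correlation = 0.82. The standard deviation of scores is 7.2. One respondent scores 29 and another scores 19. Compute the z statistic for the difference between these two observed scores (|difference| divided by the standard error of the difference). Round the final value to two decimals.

Full-length reliability (Spearman-Brown) = 2(0.82)/(1+0.82) ≈ 0.9011
SEM = 7.2000×√(1 − 0.9011) ≈ 2.2643
SE_diff = SEM × √2 ≈ 2.2643 × 1.4142 ≈ 3.2022
z = 10 / 3.2022 ≈ 3.1229

3.12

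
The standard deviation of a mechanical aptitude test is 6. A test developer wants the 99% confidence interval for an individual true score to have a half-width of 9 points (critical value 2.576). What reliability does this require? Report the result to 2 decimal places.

0.66

SEM needed = half-width / z = 9/2.576 ≃ 3.494
r = 1 − (3.494/6)² ≃ 1 − 0.339 ≃ 0.661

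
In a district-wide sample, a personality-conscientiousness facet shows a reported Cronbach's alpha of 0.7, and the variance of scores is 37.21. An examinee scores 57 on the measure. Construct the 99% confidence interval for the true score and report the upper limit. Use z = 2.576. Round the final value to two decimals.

σ = 37.21^(1/2) = 6.100
SEM = 6.100 × √(1 − 0.700) = 6.100 × √0.300 ≈ 6.100 × 0.548 ≈ 3.341
2.576 × SEM ≈ 8.607
Upper limit = 57 + 8.607 ≈ 65.607

65.61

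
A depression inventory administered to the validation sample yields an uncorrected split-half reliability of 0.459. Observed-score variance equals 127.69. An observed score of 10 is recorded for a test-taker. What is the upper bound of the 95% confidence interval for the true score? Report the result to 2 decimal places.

23.49

SD = √127.69 ≈ 11.3000
Full-length reliability (Spearman-Brown) = 2(0.459)/(1+0.459) ≈ 0.6292
The standard error of measurement is 11.3000·√(1 − 0.6292) ≈ 11.3000·0.6089 ≈ 6.8810.
Margin = 1.96 · 6.8810 ≈ 13.4867
Upper bound: 10 + 13.4867 = 23.4867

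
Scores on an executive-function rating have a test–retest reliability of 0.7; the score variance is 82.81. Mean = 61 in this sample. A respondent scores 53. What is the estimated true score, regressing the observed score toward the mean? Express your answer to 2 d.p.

Estimated true score = 0.7000·53 + (1 − 0.7000)·61 ≈ 55.4000

55.40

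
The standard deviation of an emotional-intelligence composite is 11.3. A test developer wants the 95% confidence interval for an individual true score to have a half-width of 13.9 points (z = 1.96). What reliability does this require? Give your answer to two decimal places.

Required SEM = 13.9 / 1.96 ≈ 7.0918
r = 1 − (7.0918/11.3)² ≈ 1 − 0.3939 ≈ 0.6061

0.61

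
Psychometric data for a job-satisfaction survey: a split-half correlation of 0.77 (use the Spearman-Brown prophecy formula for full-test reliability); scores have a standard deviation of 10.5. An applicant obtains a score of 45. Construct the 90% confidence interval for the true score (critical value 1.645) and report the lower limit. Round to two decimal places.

Spearman-Brown: r = 2(0.77) / (1 + 0.77) = 1.540 / 1.770 ≃ 0.870
SEM = 10.500×√(1 − 0.870) ≃ 3.785
Margin = 1.645 × 3.785 ≃ 6.226
Lower limit = 45 − 6.226 ≃ 38.774

38.77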